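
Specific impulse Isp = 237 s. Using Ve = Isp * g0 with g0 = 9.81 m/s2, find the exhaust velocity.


Ve = Isp * g0 = 237 * 9.81 = 2325.0 m/s

2325.0 m/s


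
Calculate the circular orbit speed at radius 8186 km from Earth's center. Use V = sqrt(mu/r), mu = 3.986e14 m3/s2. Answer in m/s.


V = sqrt(3.986e14 / 8186000) = 6978 m/s

6978 m/s


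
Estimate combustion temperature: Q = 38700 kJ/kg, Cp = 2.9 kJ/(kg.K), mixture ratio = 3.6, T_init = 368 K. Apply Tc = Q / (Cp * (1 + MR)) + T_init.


Tc = 38700 / (2.9 * (1 + 3.6)) + 368 = 3269 K

3269 K


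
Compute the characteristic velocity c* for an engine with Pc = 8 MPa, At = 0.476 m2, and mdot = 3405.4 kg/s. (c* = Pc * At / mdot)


c* = 8e6 * 0.476 / 3405.4 = 1118 m/s

1118 m/s


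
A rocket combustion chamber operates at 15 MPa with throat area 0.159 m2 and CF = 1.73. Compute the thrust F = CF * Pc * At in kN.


F = 1.73 * 15e6 * 0.159 = 4.1260e+06 N = 4126.1 kN

4126.1 kN


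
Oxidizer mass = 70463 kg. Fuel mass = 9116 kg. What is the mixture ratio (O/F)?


MR = 70463 / 9116 = 7.73

7.73


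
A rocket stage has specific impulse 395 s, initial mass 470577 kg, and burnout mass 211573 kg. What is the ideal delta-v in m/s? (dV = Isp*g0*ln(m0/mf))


Ve = 395 * 9.81 = 3874.95 m/s
dV = 3874.95 * ln(470577/211573) = 3098 m/s

3098 m/s


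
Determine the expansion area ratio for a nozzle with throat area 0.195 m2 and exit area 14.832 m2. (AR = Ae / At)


AR = 14.832 / 0.195 = 76.1

76.1


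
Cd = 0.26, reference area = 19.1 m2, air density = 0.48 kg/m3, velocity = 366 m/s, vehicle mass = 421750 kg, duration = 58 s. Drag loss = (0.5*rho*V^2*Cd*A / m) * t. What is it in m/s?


D = 0.5 * 0.48 * 366^2 * 0.26 * 19.1 = 159654.12 N
a = 159654.12 / 421750 = 0.3786 m/s2
dV = 0.3786 * 58 = 22.0 m/s

22.0 m/s


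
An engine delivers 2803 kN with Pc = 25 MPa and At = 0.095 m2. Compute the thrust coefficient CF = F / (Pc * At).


CF = 2803000 / (25e6 * 0.095) = 1.18

1.18


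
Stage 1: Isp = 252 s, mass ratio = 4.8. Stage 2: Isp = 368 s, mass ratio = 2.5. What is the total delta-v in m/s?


dV1 = 252 * 9.81 * ln(4.8) = 3877.8 m/s
dV2 = 368 * 9.81 * ln(2.5) = 3307.9 m/s
Total dV = 3877.8 + 3307.9 = 7185.7 m/s ~ 7186 m/s

7186 m/s


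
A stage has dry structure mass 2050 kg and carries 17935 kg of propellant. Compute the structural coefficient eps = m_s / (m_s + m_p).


eps = 2050 / (2050 + 17935) = 0.1026

0.1026


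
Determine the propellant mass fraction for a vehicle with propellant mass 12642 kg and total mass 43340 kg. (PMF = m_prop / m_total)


PMF = 12642 / 43340 = 0.292

0.292


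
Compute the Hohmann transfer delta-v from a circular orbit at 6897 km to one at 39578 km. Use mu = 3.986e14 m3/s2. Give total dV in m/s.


V1 = sqrt(mu/r1) = 7602.19 m/s
dV1 = V1*(sqrt(2*r2/(r1+r2)) - 1) = 2319.16 m/s
V2 = sqrt(mu/r2) = 3173.52 m/s
dV2 = V2*(1 - sqrt(2*r1/(r1+r2))) = 1444.59 m/s
Total dV = 3764 m/s

3764 m/s


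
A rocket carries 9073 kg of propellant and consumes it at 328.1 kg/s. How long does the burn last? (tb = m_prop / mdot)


tb = 9073 / 328.1 = 27.7 s

27.7 s


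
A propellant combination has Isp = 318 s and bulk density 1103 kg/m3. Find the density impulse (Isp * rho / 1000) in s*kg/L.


rho*Isp = 318 * 1103 / 1000 = 351 s*kg/L

351 s*kg/L


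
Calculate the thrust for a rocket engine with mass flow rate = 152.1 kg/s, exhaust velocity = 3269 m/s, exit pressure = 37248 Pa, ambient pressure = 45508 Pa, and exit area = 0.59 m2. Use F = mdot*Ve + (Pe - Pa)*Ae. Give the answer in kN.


F = 152.1 * 3269 + (37248 - 45508) * 0.59 = 492341.0 N = 492.3 kN

492.3 kN


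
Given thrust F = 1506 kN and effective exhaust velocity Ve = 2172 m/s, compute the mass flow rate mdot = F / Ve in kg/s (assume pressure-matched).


mdot = F / Ve = 1506000 / 2172 = 693.4 kg/s

693.4 kg/s


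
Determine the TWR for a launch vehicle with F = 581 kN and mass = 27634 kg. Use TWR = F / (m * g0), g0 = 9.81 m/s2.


TWR = 581000 / (27634 * 9.81) = 2.14

2.14


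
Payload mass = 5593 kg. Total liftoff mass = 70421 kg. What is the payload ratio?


PR = 5593 / 70421 = 0.0794

0.0794


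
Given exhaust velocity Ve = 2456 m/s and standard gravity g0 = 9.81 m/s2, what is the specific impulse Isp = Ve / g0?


Isp = Ve / g0 = 2456 / 9.81 = 250.4 s

250.4 s


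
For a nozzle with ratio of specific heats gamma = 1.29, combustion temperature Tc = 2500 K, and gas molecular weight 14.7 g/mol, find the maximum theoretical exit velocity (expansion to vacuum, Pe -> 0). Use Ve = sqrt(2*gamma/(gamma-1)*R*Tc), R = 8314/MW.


R = 8314 / 14.7 = 565.58 J/(kg.K)
Ve = sqrt(2 * 1.29 / (1.29 - 1) * 565.58 * 2500) = 3547 m/s

3547 m/s


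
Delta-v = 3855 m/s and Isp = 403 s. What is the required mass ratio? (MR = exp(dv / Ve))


Ve = 403 * 9.81 = 3953.43 m/s
MR = exp(3855 / 3953.43) = 2.651

2.651


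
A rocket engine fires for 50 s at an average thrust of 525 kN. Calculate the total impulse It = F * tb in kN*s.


It = 525 * 50 = 26250 kN*s

26250 kN*s


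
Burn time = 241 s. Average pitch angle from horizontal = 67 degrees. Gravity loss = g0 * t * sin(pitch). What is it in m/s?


GL = 9.81 * 241 * sin(67 deg) = 2176 m/s

2176 m/s


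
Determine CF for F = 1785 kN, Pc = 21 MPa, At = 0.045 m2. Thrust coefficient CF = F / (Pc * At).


CF = 1785000 / (21e6 * 0.045) = 1.89

1.89


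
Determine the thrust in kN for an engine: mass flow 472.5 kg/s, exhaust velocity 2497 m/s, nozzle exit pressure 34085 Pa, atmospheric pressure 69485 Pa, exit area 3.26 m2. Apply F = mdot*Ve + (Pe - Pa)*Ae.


F = 472.5 * 2497 + (34085 - 69485) * 3.26 = 1.0644e+06 N = 1064.4 kN

1064.4 kN


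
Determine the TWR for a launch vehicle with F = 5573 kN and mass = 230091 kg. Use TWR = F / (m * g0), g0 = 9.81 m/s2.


TWR = 5573000 / (230091 * 9.81) = 2.47

2.47


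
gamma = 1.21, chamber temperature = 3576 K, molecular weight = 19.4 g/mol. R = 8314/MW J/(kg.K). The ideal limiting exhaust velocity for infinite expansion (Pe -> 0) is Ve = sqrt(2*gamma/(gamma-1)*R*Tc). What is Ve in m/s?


R = 8314 / 19.4 = 428.56 J/(kg.K)
Ve = sqrt(2 * 1.21 / (1.21 - 1) * 428.56 * 3576) = 4202 m/s

4202 m/s


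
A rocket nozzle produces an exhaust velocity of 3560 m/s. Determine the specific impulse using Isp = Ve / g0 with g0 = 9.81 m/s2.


Isp = Ve / g0 = 3560 / 9.81 = 362.9 s

362.9 s


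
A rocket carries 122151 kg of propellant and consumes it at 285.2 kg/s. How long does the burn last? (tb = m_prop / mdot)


tb = 122151 / 285.2 = 428.3 s

428.3 s


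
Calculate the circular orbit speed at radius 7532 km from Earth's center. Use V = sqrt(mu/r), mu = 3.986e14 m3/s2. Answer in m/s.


V = sqrt(3.986e14 / 7532000) = 7275 m/s

7275 m/s


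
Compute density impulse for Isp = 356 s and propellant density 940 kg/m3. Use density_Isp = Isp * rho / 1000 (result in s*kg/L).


rho*Isp = 356 * 940 / 1000 = 335 s*kg/L

335 s*kg/L


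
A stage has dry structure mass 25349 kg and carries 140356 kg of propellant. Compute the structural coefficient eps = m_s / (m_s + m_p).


eps = 25349 / (25349 + 140356) = 0.153

0.153


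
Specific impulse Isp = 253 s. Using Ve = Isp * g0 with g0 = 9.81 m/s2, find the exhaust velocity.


Ve = Isp * g0 = 253 * 9.81 = 2481.9 m/s

2481.9 m/s


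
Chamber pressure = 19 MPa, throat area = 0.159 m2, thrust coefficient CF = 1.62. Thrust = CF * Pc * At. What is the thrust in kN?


F = 1.62 * 19e6 * 0.159 = 4.8940e+06 N = 4894.0 kN

4894.0 kN


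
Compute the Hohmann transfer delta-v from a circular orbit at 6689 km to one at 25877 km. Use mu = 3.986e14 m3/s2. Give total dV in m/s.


V1 = sqrt(mu/r1) = 7719.48 m/s
dV1 = V1*(sqrt(2*r2/(r1+r2)) - 1) = 2011.98 m/s
V2 = sqrt(mu/r2) = 3924.75 m/s
dV2 = V2*(1 - sqrt(2*r1/(r1+r2))) = 1409.24 m/s
Total dV = 3421 m/s

3421 m/s


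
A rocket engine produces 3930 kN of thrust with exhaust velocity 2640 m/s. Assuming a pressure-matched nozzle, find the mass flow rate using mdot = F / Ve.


mdot = F / Ve = 3930000 / 2640 = 1488.6 kg/s

1488.6 kg/s


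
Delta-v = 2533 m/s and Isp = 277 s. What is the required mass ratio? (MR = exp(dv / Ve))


Ve = 277 * 9.81 = 2717.37 m/s
MR = exp(2533 / 2717.37) = 2.54

2.54


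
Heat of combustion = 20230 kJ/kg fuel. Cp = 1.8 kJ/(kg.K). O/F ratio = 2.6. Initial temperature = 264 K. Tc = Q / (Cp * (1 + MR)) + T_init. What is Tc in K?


Tc = 20230 / (1.8 * (1 + 2.6)) + 264 = 3386 K

3386 K


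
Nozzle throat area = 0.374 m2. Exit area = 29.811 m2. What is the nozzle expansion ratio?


AR = 29.811 / 0.374 = 79.7

79.7


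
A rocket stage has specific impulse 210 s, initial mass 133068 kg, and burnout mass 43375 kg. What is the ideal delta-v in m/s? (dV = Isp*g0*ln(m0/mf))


Ve = 210 * 9.81 = 2060.1 m/s
dV = 2060.1 * ln(133068/43375) = 2309 m/s

2309 m/s


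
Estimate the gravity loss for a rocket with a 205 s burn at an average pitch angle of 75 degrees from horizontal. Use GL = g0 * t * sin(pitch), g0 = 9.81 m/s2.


GL = 9.81 * 205 * sin(75 deg) = 1943 m/s

1943 m/s


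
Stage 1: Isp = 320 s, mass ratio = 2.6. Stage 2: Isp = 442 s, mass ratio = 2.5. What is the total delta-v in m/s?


dV1 = 320 * 9.81 * ln(2.6) = 2999.5 m/s
dV2 = 442 * 9.81 * ln(2.5) = 3973.1 m/s
Total dV = 2999.5 + 3973.1 = 6972.6 m/s ~ 6973 m/s

6973 m/s


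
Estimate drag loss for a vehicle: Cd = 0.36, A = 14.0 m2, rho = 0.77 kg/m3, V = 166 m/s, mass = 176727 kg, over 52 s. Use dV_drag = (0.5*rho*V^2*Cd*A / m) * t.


D = 0.5 * 0.77 * 166^2 * 0.36 * 14.0 = 53469.66 N
a = 53469.66 / 176727 = 0.3026 m/s2
dV = 0.3026 * 52 = 15.7 m/s

15.7 m/s


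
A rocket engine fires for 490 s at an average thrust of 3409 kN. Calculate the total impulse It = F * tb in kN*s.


It = 3409 * 490 = 1670410 kN*s

1670410 kN*s


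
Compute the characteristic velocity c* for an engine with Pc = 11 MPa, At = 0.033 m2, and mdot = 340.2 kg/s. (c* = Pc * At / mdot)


c* = 11e6 * 0.033 / 340.2 = 1067 m/s

1067 m/s


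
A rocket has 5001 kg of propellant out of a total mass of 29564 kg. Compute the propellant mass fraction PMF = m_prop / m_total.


PMF = 5001 / 29564 = 0.169

0.169


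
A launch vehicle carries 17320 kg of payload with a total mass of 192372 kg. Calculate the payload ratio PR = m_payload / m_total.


PR = 17320 / 192372 = 0.09

0.09


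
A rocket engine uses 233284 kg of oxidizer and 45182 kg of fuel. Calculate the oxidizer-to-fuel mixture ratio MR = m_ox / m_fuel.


MR = 233284 / 45182 = 5.16

5.16


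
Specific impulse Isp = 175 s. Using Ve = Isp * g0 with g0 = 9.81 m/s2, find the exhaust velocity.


Ve = Isp * g0 = 175 * 9.81 = 1716.8 m/s

1716.8 m/s


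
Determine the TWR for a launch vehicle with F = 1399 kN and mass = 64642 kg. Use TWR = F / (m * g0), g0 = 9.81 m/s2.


TWR = 1399000 / (64642 * 9.81) = 2.21

2.21


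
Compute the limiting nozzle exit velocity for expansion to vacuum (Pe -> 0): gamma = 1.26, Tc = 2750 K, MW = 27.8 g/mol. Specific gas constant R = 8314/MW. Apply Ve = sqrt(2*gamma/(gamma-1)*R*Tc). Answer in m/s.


R = 8314 / 27.8 = 299.06 J/(kg.K)
Ve = sqrt(2 * 1.26 / (1.26 - 1) * 299.06 * 2750) = 2823 m/s

2823 m/s


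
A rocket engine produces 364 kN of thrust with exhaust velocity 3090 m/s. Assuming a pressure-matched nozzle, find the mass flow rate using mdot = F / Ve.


mdot = F / Ve = 364000 / 3090 = 117.8 kg/s

117.8 kg/s


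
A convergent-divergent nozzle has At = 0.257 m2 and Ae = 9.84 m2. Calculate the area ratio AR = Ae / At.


AR = 9.84 / 0.257 = 38.3

38.3


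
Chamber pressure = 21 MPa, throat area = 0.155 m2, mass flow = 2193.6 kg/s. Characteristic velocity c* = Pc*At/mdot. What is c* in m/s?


c* = 21e6 * 0.155 / 2193.6 = 1484 m/s

1484 m/s


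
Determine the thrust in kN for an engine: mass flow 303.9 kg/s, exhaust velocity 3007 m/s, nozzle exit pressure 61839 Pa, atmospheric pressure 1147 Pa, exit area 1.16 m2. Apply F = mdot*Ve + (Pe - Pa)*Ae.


F = 303.9 * 3007 + (61839 - 1147) * 1.16 = 984230.0 N = 984.2 kN

984.2 kN


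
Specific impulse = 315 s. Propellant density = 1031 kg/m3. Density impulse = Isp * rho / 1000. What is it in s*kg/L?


rho*Isp = 315 * 1031 / 1000 = 325 s*kg/L

325 s*kg/L


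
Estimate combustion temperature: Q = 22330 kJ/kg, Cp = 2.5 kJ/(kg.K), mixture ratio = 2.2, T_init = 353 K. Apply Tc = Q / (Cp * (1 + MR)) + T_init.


Tc = 22330 / (2.5 * (1 + 2.2)) + 353 = 3144 K

3144 K


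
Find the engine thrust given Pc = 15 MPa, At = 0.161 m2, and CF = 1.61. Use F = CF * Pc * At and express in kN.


F = 1.61 * 15e6 * 0.161 = 3.8882e+06 N = 3888.2 kN

3888.2 kN


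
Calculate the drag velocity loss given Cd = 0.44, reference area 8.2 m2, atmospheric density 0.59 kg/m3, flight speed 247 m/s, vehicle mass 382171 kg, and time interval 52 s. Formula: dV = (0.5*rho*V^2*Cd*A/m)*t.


D = 0.5 * 0.59 * 247^2 * 0.44 * 8.2 = 64935.54 N
a = 64935.54 / 382171 = 0.1699 m/s2
dV = 0.1699 * 52 = 8.8 m/s

8.8 m/s


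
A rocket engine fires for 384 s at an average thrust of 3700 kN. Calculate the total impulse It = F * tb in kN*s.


It = 3700 * 384 = 1420800 kN*s

1420800 kN*s


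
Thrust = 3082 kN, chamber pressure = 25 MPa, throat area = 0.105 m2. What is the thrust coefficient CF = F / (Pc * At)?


CF = 3082000 / (25e6 * 0.105) = 1.17

1.17


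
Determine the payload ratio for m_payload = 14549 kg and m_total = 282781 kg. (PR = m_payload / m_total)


PR = 14549 / 282781 = 0.0514

0.0514


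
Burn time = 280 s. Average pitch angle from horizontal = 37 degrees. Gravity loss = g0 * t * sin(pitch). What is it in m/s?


GL = 9.81 * 280 * sin(37 deg) = 1653 m/s

1653 m/s


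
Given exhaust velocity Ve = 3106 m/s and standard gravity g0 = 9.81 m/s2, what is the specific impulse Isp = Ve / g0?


Isp = Ve / g0 = 3106 / 9.81 = 316.6 s

316.6 s


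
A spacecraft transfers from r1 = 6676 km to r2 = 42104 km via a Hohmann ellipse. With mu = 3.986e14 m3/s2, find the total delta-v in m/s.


V1 = sqrt(mu/r1) = 7726.99 m/s
dV1 = V1*(sqrt(2*r2/(r1+r2)) - 1) = 2425.35 m/s
V2 = sqrt(mu/r2) = 3076.85 m/s
dV2 = V2*(1 - sqrt(2*r1/(r1+r2))) = 1467.1 m/s
Total dV = 3892 m/s

3892 m/s


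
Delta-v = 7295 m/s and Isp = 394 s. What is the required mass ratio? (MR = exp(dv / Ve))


Ve = 394 * 9.81 = 3865.14 m/s
MR = exp(7295 / 3865.14) = 6.602

6.602


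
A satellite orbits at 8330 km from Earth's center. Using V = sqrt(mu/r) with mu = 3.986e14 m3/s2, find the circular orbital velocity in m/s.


V = sqrt(3.986e14 / 8330000) = 6917 m/s

6917 m/s


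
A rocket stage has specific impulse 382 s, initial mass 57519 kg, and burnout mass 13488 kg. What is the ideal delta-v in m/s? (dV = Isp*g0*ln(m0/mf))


Ve = 382 * 9.81 = 3747.42 m/s
dV = 3747.42 * ln(57519/13488) = 5435 m/s

5435 m/s


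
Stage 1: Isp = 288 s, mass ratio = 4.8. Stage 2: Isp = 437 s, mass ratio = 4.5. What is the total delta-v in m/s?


dV1 = 288 * 9.81 * ln(4.8) = 4431.8 m/s
dV2 = 437 * 9.81 * ln(4.5) = 6447.9 m/s
Total dV = 4431.8 + 6447.9 = 10879.7 m/s ~ 10880 m/s

10880 m/s


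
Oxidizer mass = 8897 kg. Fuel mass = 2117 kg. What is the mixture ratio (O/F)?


MR = 8897 / 2117 = 4.2

4.2


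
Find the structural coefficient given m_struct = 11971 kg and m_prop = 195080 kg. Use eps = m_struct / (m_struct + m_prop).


eps = 11971 / (11971 + 195080) = 0.0578

0.0578


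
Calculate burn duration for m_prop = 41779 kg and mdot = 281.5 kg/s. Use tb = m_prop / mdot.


tb = 41779 / 281.5 = 148.4 s

148.4 s


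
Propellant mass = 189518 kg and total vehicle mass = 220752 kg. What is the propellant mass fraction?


PMF = 189518 / 220752 = 0.859

0.859


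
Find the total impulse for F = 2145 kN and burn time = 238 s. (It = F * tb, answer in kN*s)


It = 2145 * 238 = 510510 kN*s

510510 kN*s


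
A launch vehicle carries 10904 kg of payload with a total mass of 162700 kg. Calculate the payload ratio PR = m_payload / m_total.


PR = 10904 / 162700 = 0.067

0.067


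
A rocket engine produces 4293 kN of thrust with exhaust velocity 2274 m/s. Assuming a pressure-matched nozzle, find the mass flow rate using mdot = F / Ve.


mdot = F / Ve = 4293000 / 2274 = 1887.9 kg/s

1887.9 kg/s


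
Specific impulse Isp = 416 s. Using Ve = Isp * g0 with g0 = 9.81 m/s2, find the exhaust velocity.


Ve = Isp * g0 = 416 * 9.81 = 4081.0 m/s

4081.0 m/s


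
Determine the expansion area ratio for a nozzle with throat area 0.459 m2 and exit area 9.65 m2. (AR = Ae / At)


AR = 9.65 / 0.459 = 21.0

21.0


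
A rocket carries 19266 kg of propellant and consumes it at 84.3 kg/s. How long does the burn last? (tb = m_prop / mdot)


tb = 19266 / 84.3 = 228.5 s

228.5 s


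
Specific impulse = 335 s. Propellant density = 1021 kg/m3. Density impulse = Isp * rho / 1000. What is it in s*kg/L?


rho*Isp = 335 * 1021 / 1000 = 342 s*kg/L

342 s*kg/L


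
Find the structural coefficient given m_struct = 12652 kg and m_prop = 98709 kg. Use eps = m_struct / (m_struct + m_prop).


eps = 12652 / (12652 + 98709) = 0.1136

0.1136


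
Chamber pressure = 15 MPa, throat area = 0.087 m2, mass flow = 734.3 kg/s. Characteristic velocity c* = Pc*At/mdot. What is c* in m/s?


c* = 15e6 * 0.087 / 734.3 = 1777 m/s

1777 m/s


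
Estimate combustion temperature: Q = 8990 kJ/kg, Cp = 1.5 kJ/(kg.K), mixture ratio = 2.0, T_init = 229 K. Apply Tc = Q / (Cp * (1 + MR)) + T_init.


Tc = 8990 / (1.5 * (1 + 2.0)) + 229 = 2227 K

2227 K


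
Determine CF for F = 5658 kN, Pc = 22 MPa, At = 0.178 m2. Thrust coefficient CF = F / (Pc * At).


CF = 5658000 / (22e6 * 0.178) = 1.44

1.44


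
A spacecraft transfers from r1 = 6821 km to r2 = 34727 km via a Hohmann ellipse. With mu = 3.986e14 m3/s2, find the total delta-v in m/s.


V1 = sqrt(mu/r1) = 7644.42 m/s
dV1 = V1*(sqrt(2*r2/(r1+r2)) - 1) = 2239.25 m/s
V2 = sqrt(mu/r2) = 3387.93 m/s
dV2 = V2*(1 - sqrt(2*r1/(r1+r2))) = 1446.61 m/s
Total dV = 3686 m/s

3686 m/s


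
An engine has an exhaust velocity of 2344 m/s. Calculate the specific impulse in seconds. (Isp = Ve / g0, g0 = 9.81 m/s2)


Isp = Ve / g0 = 2344 / 9.81 = 238.9 s

238.9 s


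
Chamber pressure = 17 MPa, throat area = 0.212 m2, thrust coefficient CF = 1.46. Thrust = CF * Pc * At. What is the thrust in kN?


F = 1.46 * 17e6 * 0.212 = 5.2618e+06 N = 5261.8 kN

5261.8 kN


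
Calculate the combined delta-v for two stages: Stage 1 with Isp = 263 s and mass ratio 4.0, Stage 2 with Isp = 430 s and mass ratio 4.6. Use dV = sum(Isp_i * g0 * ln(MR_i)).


dV1 = 263 * 9.81 * ln(4.0) = 3576.7 m/s
dV2 = 430 * 9.81 * ln(4.6) = 6437.4 m/s
Total dV = 3576.7 + 6437.4 = 10014.1 m/s ~ 10014 m/s

10014 m/s


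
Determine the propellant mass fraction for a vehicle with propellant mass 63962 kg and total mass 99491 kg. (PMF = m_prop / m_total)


PMF = 63962 / 99491 = 0.643

0.643


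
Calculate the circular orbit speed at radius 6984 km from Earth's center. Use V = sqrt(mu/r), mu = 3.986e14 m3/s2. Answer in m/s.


V = sqrt(3.986e14 / 6984000) = 7555 m/s

7555 m/s


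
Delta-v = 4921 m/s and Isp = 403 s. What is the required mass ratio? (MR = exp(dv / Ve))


Ve = 403 * 9.81 = 3953.43 m/s
MR = exp(4921 / 3953.43) = 3.472

3.472


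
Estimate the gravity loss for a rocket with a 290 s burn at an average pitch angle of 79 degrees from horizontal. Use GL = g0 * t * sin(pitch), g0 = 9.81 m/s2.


GL = 9.81 * 290 * sin(79 deg) = 2793 m/s

2793 m/s


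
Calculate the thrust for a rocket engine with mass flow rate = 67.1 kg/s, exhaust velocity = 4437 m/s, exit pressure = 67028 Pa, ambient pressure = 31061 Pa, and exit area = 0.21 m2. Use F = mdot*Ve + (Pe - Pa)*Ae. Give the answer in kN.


F = 67.1 * 4437 + (67028 - 31061) * 0.21 = 305276.0 N = 305.3 kN

305.3 kN


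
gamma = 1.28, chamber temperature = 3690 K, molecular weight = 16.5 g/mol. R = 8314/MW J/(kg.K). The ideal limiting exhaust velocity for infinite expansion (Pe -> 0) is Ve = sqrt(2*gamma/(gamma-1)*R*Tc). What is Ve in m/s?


R = 8314 / 16.5 = 503.88 J/(kg.K)
Ve = sqrt(2 * 1.28 / (1.28 - 1) * 503.88 * 3690) = 4123 m/s

4123 m/s


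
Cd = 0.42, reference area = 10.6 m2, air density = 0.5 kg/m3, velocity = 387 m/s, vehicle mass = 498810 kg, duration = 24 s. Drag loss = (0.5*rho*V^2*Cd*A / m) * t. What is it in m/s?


D = 0.5 * 0.5 * 387^2 * 0.42 * 10.6 = 166692.9 N
a = 166692.9 / 498810 = 0.3342 m/s2
dV = 0.3342 * 24 = 8.0 m/s

8.0 m/s


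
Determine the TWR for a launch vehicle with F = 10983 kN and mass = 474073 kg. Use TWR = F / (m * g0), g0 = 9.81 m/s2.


TWR = 10983000 / (474073 * 9.81) = 2.36

2.36


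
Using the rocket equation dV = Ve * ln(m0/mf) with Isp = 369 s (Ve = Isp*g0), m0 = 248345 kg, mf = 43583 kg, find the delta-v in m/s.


Ve = 369 * 9.81 = 3619.89 m/s
dV = 3619.89 * ln(248345/43583) = 6299 m/s

6299 m/s


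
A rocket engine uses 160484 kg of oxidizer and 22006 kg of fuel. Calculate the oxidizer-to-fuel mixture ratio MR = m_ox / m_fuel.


MR = 160484 / 22006 = 7.29

7.29


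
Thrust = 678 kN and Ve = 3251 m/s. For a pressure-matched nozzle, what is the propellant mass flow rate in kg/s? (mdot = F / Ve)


mdot = F / Ve = 678000 / 3251 = 208.6 kg/s

208.6 kg/s


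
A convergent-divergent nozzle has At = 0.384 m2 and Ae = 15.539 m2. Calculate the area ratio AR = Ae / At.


AR = 15.539 / 0.384 = 40.5

40.5


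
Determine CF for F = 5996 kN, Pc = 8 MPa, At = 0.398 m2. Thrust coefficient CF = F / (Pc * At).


CF = 5996000 / (8e6 * 0.398) = 1.88

1.88


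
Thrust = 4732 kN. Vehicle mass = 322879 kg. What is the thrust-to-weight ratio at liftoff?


TWR = 4732000 / (322879 * 9.81) = 1.49

1.49


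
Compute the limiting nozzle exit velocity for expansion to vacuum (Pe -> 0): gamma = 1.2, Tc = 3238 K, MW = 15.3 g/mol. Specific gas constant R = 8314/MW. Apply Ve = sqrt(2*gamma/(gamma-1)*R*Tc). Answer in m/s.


R = 8314 / 15.3 = 543.4 J/(kg.K)
Ve = sqrt(2 * 1.2 / (1.2 - 1) * 543.4 * 3238) = 4595 m/s

4595 m/s


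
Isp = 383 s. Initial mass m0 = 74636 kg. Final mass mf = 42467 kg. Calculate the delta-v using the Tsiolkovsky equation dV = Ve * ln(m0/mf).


Ve = 383 * 9.81 = 3757.23 m/s
dV = 3757.23 * ln(74636/42467) = 2119 m/s

2119 m/s


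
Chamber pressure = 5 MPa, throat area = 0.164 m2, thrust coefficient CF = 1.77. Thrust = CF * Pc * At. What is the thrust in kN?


F = 1.77 * 5e6 * 0.164 = 1.4514e+06 N = 1451.4 kN

1451.4 kN


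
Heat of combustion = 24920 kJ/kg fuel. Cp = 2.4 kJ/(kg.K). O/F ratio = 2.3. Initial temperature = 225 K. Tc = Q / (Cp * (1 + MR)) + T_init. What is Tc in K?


Tc = 24920 / (2.4 * (1 + 2.3)) + 225 = 3371 K

3371 K


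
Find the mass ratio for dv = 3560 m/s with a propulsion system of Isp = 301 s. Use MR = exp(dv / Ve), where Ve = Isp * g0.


Ve = 301 * 9.81 = 2952.81 m/s
MR = exp(3560 / 2952.81) = 3.339

3.339


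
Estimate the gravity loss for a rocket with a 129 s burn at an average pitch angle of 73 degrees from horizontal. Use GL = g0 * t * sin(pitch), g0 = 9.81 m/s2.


GL = 9.81 * 129 * sin(73 deg) = 1210 m/s

1210 m/s


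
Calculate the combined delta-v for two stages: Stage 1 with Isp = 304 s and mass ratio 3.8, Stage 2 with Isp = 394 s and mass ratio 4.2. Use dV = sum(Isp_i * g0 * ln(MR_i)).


dV1 = 304 * 9.81 * ln(3.8) = 3981.3 m/s
dV2 = 394 * 9.81 * ln(4.2) = 5546.8 m/s
Total dV = 3981.3 + 5546.8 = 9528.1 m/s ~ 9528 m/s

9528 m/s


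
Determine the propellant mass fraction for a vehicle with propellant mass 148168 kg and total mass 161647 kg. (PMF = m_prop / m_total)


PMF = 148168 / 161647 = 0.917

0.917


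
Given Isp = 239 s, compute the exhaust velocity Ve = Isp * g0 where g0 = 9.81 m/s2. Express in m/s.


Ve = Isp * g0 = 239 * 9.81 = 2344.6 m/s

2344.6 m/s


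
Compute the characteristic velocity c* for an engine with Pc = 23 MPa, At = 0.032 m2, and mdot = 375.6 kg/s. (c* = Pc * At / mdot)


c* = 23e6 * 0.032 / 375.6 = 1960 m/s

1960 m/s


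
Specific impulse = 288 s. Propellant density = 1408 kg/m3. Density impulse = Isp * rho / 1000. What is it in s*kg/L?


rho*Isp = 288 * 1408 / 1000 = 406 s*kg/L

406 s*kg/L


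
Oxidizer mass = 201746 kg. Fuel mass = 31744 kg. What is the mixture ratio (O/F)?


MR = 201746 / 31744 = 6.36

6.36


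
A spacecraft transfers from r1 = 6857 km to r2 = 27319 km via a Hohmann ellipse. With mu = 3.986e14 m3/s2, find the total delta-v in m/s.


V1 = sqrt(mu/r1) = 7624.33 m/s
dV1 = V1*(sqrt(2*r2/(r1+r2)) - 1) = 2015.92 m/s
V2 = sqrt(mu/r2) = 3819.76 m/s
dV2 = V2*(1 - sqrt(2*r1/(r1+r2))) = 1400.08 m/s
Total dV = 3416 m/s

3416 m/s


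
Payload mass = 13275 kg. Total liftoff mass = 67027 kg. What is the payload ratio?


PR = 13275 / 67027 = 0.1981

0.1981


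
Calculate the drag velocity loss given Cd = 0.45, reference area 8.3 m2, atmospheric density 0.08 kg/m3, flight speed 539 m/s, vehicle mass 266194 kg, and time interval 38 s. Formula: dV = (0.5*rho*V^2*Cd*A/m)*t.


D = 0.5 * 0.08 * 539^2 * 0.45 * 8.3 = 43403.84 N
a = 43403.84 / 266194 = 0.1631 m/s2
dV = 0.1631 * 38 = 6.2 m/s

6.2 m/s


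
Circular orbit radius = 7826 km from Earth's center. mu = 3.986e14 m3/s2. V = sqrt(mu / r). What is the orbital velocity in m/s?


V = sqrt(3.986e14 / 7826000) = 7137 m/s

7137 m/s


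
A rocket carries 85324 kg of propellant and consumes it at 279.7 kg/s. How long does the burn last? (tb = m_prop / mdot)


tb = 85324 / 279.7 = 305.1 s

305.1 s


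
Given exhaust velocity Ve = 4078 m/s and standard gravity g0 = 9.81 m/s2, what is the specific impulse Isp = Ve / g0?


Isp = Ve / g0 = 4078 / 9.81 = 415.7 s

415.7 s


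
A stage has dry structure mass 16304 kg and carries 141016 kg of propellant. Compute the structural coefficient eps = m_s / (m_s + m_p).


eps = 16304 / (16304 + 141016) = 0.1036

0.1036


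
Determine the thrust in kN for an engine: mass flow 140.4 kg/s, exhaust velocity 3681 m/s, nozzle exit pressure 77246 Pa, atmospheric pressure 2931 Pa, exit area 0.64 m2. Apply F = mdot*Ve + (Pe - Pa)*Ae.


F = 140.4 * 3681 + (77246 - 2931) * 0.64 = 564374.0 N = 564.4 kN

564.4 kN


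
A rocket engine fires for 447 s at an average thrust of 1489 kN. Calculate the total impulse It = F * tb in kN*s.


It = 1489 * 447 = 665583 kN*s

665583 kN*s


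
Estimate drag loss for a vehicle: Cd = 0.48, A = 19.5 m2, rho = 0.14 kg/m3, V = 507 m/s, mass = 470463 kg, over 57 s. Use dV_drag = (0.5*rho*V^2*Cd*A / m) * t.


D = 0.5 * 0.14 * 507^2 * 0.48 * 19.5 = 168418.5 N
a = 168418.5 / 470463 = 0.358 m/s2
dV = 0.358 * 57 = 20.4 m/s

20.4 m/s


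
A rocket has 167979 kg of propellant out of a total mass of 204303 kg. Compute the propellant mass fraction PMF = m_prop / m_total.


PMF = 167979 / 204303 = 0.822

0.822


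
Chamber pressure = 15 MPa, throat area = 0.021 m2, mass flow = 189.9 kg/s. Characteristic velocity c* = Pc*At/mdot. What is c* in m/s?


c* = 15e6 * 0.021 / 189.9 = 1659 m/s

1659 m/s


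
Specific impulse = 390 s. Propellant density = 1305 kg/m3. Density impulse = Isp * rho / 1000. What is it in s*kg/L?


rho*Isp = 390 * 1305 / 1000 = 509 s*kg/L

509 s*kg/L


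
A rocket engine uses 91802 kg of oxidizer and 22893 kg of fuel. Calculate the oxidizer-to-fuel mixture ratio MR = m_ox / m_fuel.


MR = 91802 / 22893 = 4.01

4.01


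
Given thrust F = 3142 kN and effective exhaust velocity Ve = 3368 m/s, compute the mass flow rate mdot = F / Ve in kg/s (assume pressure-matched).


mdot = F / Ve = 3142000 / 3368 = 932.9 kg/s

932.9 kg/s


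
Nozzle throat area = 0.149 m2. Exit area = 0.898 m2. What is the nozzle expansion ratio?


AR = 0.898 / 0.149 = 6.0

6.0


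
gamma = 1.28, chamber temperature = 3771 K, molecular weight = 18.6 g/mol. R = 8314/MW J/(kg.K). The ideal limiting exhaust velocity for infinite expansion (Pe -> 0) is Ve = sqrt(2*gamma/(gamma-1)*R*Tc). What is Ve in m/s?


R = 8314 / 18.6 = 446.99 J/(kg.K)
Ve = sqrt(2 * 1.28 / (1.28 - 1) * 446.99 * 3771) = 3926 m/s

3926 m/s


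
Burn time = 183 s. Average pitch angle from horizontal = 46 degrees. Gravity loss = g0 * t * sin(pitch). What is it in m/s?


GL = 9.81 * 183 * sin(46 deg) = 1291 m/s

1291 m/s


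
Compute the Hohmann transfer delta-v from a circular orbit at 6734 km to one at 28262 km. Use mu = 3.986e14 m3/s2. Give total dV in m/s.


V1 = sqrt(mu/r1) = 7693.64 m/s
dV1 = V1*(sqrt(2*r2/(r1+r2)) - 1) = 2084.11 m/s
V2 = sqrt(mu/r2) = 3755.5 m/s
dV2 = V2*(1 - sqrt(2*r1/(r1+r2))) = 1425.74 m/s
Total dV = 3510 m/s

3510 m/s


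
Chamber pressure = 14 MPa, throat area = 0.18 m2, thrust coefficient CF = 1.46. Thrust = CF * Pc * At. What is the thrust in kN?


F = 1.46 * 14e6 * 0.18 = 3.6792e+06 N = 3679.2 kN

3679.2 kN


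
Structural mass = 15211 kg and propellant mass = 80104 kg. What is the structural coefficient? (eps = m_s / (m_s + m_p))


eps = 15211 / (15211 + 80104) = 0.1596

0.1596


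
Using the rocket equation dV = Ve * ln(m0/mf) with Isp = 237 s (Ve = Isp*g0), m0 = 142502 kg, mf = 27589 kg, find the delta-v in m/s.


Ve = 237 * 9.81 = 2324.97 m/s
dV = 2324.97 * ln(142502/27589) = 3817 m/s

3817 m/s


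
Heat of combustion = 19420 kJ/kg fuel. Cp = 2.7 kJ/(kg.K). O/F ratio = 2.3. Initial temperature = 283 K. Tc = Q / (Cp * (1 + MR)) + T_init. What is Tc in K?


Tc = 19420 / (2.7 * (1 + 2.3)) + 283 = 2463 K

2463 K


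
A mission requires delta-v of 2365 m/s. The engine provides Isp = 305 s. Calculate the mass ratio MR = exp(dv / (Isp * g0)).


Ve = 305 * 9.81 = 2992.05 m/s
MR = exp(2365 / 2992.05) = 2.204

2.204


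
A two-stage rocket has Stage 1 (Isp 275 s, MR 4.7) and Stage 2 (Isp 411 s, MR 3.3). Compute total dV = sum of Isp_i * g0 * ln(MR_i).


dV1 = 275 * 9.81 * ln(4.7) = 4174.9 m/s
dV2 = 411 * 9.81 * ln(3.3) = 4813.8 m/s
Total dV = 4174.9 + 4813.8 = 8988.7 m/s ~ 8989 m/s

8989 m/s


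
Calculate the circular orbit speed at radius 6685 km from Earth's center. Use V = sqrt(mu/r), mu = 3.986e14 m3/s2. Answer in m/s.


V = sqrt(3.986e14 / 6685000) = 7722 m/s

7722 m/s


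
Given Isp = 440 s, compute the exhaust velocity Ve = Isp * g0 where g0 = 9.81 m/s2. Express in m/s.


Ve = Isp * g0 = 440 * 9.81 = 4316.4 m/s

4316.4 m/s


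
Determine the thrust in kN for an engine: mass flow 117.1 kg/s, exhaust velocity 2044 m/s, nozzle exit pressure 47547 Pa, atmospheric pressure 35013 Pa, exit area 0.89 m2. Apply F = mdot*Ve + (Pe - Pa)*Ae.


F = 117.1 * 2044 + (47547 - 35013) * 0.89 = 250508.0 N = 250.5 kN

250.5 kN


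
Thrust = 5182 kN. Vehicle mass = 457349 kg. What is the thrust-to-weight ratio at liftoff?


TWR = 5182000 / (457349 * 9.81) = 1.15

1.15


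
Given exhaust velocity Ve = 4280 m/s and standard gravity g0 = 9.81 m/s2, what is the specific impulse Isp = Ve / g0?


Isp = Ve / g0 = 4280 / 9.81 = 436.3 s

436.3 s


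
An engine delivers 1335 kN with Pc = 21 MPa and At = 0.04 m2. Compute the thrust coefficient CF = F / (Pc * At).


CF = 1335000 / (21e6 * 0.04) = 1.59

1.59


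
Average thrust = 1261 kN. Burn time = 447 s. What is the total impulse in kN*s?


It = 1261 * 447 = 563667 kN*s

563667 kN*s


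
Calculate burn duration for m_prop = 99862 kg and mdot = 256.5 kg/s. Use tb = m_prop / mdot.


tb = 99862 / 256.5 = 389.3 s

389.3 s


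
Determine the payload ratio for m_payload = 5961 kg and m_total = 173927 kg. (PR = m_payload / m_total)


PR = 5961 / 173927 = 0.0343

0.0343


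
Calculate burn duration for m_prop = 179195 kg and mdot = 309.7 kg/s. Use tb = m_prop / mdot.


tb = 179195 / 309.7 = 578.6 s

578.6 s


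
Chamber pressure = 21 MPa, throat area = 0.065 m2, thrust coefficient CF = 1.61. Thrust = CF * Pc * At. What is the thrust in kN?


F = 1.61 * 21e6 * 0.065 = 2.1976e+06 N = 2197.7 kN

2197.7 kN


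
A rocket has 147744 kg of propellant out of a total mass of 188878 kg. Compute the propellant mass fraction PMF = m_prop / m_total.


PMF = 147744 / 188878 = 0.782

0.782


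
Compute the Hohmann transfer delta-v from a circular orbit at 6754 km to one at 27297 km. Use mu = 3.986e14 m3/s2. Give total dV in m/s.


V1 = sqrt(mu/r1) = 7682.24 m/s
dV1 = V1*(sqrt(2*r2/(r1+r2)) - 1) = 2045.13 m/s
V2 = sqrt(mu/r2) = 3821.3 m/s
dV2 = V2*(1 - sqrt(2*r1/(r1+r2))) = 1414.49 m/s
Total dV = 3460 m/s

3460 m/s


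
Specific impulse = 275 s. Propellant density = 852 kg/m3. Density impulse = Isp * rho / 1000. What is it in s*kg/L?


rho*Isp = 275 * 852 / 1000 = 234 s*kg/L

234 s*kg/L


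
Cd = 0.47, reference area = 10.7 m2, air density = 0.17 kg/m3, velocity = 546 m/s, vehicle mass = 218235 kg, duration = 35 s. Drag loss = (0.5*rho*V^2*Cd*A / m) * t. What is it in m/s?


D = 0.5 * 0.17 * 546^2 * 0.47 * 10.7 = 127434.16 N
a = 127434.16 / 218235 = 0.5839 m/s2
dV = 0.5839 * 35 = 20.4 m/s

20.4 m/s


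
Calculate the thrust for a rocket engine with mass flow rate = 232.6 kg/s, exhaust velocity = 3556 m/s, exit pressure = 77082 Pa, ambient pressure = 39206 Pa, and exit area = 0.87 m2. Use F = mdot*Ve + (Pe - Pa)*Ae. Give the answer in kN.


F = 232.6 * 3556 + (77082 - 39206) * 0.87 = 860078.0 N = 860.1 kN

860.1 kN


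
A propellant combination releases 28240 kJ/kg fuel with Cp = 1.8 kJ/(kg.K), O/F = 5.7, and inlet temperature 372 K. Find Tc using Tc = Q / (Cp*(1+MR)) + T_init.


Tc = 28240 / (1.8 * (1 + 5.7)) + 372 = 2714 K

2714 K


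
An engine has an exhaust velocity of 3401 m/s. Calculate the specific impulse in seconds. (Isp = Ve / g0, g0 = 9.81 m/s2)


Isp = Ve / g0 = 3401 / 9.81 = 346.7 s

346.7 s


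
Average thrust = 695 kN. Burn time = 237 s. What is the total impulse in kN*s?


It = 695 * 237 = 164715 kN*s

164715 kN*s


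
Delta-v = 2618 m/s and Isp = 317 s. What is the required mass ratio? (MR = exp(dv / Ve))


Ve = 317 * 9.81 = 3109.77 m/s
MR = exp(2618 / 3109.77) = 2.321

2.321


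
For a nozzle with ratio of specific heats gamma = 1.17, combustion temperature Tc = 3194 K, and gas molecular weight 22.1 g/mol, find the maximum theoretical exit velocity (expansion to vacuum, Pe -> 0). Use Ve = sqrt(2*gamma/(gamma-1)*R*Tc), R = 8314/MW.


R = 8314 / 22.1 = 376.2 J/(kg.K)
Ve = sqrt(2 * 1.17 / (1.17 - 1) * 376.2 * 3194) = 4067 m/s

4067 m/s


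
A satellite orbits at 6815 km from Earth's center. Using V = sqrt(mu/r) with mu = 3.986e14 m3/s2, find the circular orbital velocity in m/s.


V = sqrt(3.986e14 / 6815000) = 7648 m/s

7648 m/s


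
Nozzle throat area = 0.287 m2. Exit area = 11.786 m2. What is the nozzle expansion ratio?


AR = 11.786 / 0.287 = 41.1

41.1


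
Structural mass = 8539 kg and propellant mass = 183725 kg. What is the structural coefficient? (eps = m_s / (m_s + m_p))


eps = 8539 / (8539 + 183725) = 0.0444

0.0444


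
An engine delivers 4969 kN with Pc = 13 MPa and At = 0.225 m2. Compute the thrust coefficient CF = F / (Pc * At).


CF = 4969000 / (13e6 * 0.225) = 1.7

1.7


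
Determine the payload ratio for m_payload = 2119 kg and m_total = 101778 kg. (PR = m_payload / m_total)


PR = 2119 / 101778 = 0.0208

0.0208


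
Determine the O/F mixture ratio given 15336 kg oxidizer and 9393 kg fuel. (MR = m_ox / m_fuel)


MR = 15336 / 9393 = 1.63

1.63


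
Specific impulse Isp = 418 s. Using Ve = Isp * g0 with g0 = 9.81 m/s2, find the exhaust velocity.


Ve = Isp * g0 = 418 * 9.81 = 4100.6 m/s

4100.6 m/s


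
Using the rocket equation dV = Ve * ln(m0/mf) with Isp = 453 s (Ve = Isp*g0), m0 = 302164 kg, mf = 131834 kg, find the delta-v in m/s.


Ve = 453 * 9.81 = 4443.93 m/s
dV = 4443.93 * ln(302164/131834) = 3686 m/s

3686 m/s


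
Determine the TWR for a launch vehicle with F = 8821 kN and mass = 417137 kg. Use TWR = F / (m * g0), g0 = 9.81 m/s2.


TWR = 8821000 / (417137 * 9.81) = 2.16

2.16


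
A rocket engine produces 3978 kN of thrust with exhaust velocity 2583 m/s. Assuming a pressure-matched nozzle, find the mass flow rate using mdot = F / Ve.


mdot = F / Ve = 3978000 / 2583 = 1540.1 kg/s

1540.1 kg/s


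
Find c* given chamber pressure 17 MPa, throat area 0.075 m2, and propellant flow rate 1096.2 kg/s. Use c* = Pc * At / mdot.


c* = 17e6 * 0.075 / 1096.2 = 1163 m/s

1163 m/s


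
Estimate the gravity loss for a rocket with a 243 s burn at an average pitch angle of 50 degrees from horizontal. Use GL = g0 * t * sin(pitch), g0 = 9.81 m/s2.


GL = 9.81 * 243 * sin(50 deg) = 1826 m/s

1826 m/s


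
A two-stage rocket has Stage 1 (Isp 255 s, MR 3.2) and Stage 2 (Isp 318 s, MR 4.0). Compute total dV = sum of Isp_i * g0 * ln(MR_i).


dV1 = 255 * 9.81 * ln(3.2) = 2909.7 m/s
dV2 = 318 * 9.81 * ln(4.0) = 4324.7 m/s
Total dV = 2909.7 + 4324.7 = 7234.4 m/s ~ 7234 m/s

7234 m/s


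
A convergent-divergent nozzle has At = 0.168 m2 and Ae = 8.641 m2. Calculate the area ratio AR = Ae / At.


AR = 8.641 / 0.168 = 51.4

51.4


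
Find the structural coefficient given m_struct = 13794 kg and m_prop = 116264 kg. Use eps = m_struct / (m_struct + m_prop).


eps = 13794 / (13794 + 116264) = 0.1061

0.1061


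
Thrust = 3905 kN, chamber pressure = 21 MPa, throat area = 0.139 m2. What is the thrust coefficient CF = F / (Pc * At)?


CF = 3905000 / (21e6 * 0.139) = 1.34

1.34


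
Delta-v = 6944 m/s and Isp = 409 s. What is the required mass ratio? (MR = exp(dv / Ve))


Ve = 409 * 9.81 = 4012.29 m/s
MR = exp(6944 / 4012.29) = 5.645

5.645


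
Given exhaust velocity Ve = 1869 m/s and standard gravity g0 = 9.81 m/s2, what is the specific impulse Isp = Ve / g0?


Isp = Ve / g0 = 1869 / 9.81 = 190.5 s

190.5 s


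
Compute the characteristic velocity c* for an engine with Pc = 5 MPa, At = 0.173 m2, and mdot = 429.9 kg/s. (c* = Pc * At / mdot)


c* = 5e6 * 0.173 / 429.9 = 2012 m/s

2012 m/s


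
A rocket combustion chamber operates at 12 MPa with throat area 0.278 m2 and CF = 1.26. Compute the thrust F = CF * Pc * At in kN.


F = 1.26 * 12e6 * 0.278 = 4.2034e+06 N = 4203.4 kN

4203.4 kN


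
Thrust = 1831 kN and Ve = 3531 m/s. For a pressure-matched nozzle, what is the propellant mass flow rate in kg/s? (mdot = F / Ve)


mdot = F / Ve = 1831000 / 3531 = 518.5 kg/s

518.5 kg/s


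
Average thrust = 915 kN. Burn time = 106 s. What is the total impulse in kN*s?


It = 915 * 106 = 96990 kN*s

96990 kN*s


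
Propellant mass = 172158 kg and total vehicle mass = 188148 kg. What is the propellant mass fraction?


PMF = 172158 / 188148 = 0.915

0.915


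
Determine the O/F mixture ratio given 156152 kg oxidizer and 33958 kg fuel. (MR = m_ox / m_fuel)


MR = 156152 / 33958 = 4.6

4.6


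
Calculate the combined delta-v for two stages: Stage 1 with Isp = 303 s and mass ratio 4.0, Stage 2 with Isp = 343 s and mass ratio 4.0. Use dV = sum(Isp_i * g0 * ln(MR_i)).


dV1 = 303 * 9.81 * ln(4.0) = 4120.7 m/s
dV2 = 343 * 9.81 * ln(4.0) = 4664.6 m/s
Total dV = 4120.7 + 4664.6 = 8785.3 m/s ~ 8785 m/s

8785 m/s


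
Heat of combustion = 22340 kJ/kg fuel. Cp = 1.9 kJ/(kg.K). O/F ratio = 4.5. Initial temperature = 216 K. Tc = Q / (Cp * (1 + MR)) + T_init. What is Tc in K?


Tc = 22340 / (1.9 * (1 + 4.5)) + 216 = 2354 K

2354 K


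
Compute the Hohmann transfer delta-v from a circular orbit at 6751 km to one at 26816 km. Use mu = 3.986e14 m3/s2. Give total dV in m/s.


V1 = sqrt(mu/r1) = 7683.95 m/s
dV1 = V1*(sqrt(2*r2/(r1+r2)) - 1) = 2028.76 m/s
V2 = sqrt(mu/r2) = 3855.42 m/s
dV2 = V2*(1 - sqrt(2*r1/(r1+r2))) = 1410.22 m/s
Total dV = 3439 m/s

3439 m/s


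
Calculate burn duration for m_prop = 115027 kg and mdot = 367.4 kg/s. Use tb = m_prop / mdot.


tb = 115027 / 367.4 = 313.1 s

313.1 s
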